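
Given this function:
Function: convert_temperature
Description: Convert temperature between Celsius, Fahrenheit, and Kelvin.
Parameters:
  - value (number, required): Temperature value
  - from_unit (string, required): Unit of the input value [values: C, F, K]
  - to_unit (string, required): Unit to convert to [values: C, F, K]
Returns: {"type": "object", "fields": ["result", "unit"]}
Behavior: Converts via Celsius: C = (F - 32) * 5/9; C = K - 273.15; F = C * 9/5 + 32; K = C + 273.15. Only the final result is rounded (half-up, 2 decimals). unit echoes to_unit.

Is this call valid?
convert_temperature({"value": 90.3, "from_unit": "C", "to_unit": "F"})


Checking all required parameters present and types match... All valid.
Valid


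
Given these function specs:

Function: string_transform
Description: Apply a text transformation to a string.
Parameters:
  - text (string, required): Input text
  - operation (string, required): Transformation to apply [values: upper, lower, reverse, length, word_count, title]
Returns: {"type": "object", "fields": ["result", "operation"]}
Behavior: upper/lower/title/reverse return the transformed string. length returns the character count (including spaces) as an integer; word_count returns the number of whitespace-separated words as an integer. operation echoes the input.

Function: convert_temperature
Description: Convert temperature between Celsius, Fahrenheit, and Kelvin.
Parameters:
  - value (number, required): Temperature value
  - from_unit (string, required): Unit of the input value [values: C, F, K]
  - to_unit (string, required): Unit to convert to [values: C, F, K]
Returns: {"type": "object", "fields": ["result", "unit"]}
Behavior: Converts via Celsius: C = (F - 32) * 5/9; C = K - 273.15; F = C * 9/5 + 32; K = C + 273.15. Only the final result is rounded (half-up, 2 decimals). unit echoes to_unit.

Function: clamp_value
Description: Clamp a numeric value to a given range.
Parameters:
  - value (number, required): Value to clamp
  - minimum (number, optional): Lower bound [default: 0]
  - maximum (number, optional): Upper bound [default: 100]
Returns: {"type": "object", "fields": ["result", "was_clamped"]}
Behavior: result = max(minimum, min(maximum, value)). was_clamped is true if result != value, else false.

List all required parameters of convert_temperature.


Parameters of convert_temperature and their required/optional flag:
  value: required
  from_unit: required
  to_unit: required
from_unit, to_unit, value


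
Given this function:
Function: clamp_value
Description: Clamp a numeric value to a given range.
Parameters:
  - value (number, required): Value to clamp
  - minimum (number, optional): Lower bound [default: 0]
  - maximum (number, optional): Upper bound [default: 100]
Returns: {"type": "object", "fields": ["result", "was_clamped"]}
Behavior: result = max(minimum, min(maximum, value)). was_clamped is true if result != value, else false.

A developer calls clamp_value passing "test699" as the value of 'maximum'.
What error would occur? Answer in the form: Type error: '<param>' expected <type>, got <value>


Spec: 'maximum' is declared as number; "test699" is a string.
Type error: 'maximum' expected number, got "test699"


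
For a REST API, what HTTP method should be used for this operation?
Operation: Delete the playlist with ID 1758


GET = read, POST = create, PUT = update/replace, DELETE = remove
This operation is a removal.
DELETE


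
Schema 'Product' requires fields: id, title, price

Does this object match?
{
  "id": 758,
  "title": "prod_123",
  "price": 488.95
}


Checking required fields... All present.
Valid - all required fields present


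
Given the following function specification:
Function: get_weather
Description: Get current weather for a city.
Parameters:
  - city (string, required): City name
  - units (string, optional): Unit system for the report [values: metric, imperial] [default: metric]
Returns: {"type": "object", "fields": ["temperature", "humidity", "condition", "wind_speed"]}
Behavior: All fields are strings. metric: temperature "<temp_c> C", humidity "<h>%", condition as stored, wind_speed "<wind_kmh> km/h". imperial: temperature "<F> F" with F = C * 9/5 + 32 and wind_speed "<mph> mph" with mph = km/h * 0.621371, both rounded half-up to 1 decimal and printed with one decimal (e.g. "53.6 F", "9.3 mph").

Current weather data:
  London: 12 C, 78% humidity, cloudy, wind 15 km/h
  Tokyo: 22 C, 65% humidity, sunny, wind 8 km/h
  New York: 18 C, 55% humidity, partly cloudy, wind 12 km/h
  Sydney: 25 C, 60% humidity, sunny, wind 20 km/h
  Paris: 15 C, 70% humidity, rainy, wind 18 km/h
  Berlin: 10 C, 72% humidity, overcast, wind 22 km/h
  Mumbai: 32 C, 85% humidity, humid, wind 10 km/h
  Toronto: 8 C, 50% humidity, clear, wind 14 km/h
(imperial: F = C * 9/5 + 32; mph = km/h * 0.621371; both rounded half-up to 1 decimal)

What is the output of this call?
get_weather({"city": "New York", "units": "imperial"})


New York record: 18 C, 55%, partly cloudy, 12 km/h
imperial: temperature = 18 * 9/5 + 32 = 64.4 -> 64.4 F
imperial: wind_speed = 12 * 0.621371 = 7.456452 -> 7.5 mph
Output:
{"temperature": "64.4 F", "humidity": "55%", "condition": "partly cloudy", "wind_speed": "7.5 mph"}


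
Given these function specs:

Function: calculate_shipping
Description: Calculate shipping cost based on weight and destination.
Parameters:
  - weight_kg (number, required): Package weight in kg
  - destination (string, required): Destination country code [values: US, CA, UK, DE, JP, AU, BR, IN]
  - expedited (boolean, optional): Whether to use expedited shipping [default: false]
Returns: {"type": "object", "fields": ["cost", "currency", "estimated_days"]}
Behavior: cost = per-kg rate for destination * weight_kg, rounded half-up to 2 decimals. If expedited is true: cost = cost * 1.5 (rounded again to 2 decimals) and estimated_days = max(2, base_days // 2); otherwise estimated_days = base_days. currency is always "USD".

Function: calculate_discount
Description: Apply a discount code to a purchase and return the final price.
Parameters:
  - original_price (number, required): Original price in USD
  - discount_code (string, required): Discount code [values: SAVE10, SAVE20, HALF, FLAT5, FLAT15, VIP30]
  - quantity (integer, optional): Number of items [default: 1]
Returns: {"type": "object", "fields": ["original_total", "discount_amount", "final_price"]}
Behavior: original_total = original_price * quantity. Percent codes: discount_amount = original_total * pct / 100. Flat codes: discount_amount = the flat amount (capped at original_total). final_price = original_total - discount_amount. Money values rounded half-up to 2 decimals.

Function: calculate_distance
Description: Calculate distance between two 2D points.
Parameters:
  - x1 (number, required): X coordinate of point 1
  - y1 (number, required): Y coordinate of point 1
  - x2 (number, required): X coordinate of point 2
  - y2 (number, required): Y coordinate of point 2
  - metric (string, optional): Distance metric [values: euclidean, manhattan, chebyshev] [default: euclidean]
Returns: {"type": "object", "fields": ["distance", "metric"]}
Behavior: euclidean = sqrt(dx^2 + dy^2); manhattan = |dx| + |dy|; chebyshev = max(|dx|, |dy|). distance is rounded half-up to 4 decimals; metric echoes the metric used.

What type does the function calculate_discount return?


The calculate_discount spec declares Returns: {"type": "object", "fields": ["original_total", "discount_amount", "final_price"]}
Type:
object


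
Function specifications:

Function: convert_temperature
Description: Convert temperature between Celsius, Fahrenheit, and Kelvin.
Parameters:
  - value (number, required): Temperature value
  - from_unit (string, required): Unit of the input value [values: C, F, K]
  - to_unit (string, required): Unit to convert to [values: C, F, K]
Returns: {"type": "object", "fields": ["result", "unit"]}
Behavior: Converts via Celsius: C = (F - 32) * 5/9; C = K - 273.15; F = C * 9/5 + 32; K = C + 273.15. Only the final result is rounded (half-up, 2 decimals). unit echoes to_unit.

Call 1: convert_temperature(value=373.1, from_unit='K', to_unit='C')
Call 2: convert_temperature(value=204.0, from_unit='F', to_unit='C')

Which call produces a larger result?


Call 1:
  To C: 373.1 - 273.15 = 99.95
  Target is C: 99.95
  Round to 2 decimals: 99.95
  -> 99.95 C
Call 2:
  To C: (204 - 32) * 5/9 = 95.555556
  Target is C: 95.555556
  Round to 2 decimals: 95.56
  -> 95.56 C
Call 1 (99.95 C)


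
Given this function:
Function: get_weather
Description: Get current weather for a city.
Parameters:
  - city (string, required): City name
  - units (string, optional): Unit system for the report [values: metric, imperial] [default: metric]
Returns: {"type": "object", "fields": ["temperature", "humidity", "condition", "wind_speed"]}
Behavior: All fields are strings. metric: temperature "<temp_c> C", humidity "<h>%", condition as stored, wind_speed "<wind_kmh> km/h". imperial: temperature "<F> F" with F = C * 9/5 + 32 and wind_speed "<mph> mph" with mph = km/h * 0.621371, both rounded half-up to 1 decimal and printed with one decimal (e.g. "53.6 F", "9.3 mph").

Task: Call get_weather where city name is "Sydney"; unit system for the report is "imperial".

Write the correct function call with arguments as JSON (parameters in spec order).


Mapping each described value to its parameter name:
  'City name' -> city = "Sydney"
  'Unit system for the report' -> units = "imperial"
get_weather({"city": "Sydney", "units": "imperial"})


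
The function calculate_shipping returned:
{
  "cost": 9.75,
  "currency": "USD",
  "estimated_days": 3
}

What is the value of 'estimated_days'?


3


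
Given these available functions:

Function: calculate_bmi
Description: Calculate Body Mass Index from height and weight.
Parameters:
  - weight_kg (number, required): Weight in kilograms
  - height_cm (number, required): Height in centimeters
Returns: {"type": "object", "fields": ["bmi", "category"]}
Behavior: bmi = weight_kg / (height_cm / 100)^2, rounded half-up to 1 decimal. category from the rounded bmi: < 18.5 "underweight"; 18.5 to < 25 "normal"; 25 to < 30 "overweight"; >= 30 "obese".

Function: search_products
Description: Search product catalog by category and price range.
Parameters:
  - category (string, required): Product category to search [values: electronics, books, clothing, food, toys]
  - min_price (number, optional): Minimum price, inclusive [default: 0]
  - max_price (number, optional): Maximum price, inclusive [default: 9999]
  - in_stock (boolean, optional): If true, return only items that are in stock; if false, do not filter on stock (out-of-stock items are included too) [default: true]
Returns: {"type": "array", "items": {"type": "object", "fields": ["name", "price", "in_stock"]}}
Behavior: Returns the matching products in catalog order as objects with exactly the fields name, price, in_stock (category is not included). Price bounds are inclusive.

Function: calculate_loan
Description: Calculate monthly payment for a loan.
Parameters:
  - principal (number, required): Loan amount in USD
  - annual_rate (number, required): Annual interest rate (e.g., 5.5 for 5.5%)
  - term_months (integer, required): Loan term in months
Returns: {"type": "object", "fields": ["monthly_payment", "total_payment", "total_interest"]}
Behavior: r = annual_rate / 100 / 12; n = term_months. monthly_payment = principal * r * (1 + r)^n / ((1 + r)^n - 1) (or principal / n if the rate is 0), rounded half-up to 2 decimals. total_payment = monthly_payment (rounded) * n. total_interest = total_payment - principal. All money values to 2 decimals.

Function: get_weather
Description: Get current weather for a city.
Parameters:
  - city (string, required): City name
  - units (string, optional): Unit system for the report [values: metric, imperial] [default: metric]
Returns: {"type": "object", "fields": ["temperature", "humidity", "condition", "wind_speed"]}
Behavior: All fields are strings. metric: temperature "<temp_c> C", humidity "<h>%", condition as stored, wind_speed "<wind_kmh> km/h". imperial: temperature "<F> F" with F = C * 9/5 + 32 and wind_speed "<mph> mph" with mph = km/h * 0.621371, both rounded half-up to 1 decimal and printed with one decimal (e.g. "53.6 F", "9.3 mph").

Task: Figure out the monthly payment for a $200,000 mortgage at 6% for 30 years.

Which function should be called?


The task needs a function whose description is: Calculate monthly payment for a loan.
calculate_loan


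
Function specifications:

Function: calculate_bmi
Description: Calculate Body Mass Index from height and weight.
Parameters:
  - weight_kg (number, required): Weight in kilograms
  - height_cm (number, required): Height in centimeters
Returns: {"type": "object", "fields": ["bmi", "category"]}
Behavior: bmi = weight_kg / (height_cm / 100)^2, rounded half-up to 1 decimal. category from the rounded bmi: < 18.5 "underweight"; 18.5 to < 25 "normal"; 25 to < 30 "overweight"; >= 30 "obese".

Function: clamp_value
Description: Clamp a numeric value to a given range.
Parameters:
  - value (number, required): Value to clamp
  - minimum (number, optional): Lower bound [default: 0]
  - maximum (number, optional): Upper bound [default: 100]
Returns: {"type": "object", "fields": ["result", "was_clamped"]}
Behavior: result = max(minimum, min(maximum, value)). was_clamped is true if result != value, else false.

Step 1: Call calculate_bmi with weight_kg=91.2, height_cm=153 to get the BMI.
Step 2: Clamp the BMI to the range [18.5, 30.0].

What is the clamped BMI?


Step 1: calculate_bmi(weight_kg=91.2, height_cm=153)
  height_m = 153 / 100 = 1.53
  bmi = 91.2 / 1.53^2 = 91.2 / 2.3409 = 38.959375 -> 39.0
  39.0 >= 30 -> obese
  -> bmi = 39.0
Step 2: clamp_value(value=39.0, minimum=18.5, maximum=30.0)
  result = max(18.5, min(30.0, 39.0)) = max(18.5, 30.0) = 30.0
  was_clamped = (30.0 != 39.0) = true
  -> result = 30.0
30.0


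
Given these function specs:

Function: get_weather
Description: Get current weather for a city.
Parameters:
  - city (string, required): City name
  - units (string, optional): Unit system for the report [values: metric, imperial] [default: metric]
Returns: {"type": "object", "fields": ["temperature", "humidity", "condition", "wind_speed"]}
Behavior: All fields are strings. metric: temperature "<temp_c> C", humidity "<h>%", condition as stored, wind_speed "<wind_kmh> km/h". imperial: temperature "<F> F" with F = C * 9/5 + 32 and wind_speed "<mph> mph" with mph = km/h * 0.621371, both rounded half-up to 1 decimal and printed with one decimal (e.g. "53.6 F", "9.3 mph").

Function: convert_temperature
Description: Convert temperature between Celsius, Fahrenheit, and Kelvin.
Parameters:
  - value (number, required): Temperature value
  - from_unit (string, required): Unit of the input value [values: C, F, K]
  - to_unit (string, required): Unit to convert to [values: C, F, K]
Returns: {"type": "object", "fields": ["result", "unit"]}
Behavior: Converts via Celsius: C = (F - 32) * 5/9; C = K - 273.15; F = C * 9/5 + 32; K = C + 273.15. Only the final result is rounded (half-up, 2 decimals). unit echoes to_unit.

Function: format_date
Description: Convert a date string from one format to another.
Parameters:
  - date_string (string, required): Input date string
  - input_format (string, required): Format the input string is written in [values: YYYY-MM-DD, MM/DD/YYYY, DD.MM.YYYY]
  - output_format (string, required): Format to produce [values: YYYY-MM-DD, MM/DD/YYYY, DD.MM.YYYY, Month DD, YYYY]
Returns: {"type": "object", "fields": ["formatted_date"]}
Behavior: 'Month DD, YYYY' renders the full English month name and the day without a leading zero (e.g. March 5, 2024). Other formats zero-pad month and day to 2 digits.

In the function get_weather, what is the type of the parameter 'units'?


The get_weather spec declares:
  - units (string, optional): Unit system for the report [values: metric, imperial] [default: metric]
Type:
string


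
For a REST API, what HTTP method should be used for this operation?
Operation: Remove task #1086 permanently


GET = read, POST = create, PUT = update/replace, DELETE = remove
This operation is a removal.
DELETE


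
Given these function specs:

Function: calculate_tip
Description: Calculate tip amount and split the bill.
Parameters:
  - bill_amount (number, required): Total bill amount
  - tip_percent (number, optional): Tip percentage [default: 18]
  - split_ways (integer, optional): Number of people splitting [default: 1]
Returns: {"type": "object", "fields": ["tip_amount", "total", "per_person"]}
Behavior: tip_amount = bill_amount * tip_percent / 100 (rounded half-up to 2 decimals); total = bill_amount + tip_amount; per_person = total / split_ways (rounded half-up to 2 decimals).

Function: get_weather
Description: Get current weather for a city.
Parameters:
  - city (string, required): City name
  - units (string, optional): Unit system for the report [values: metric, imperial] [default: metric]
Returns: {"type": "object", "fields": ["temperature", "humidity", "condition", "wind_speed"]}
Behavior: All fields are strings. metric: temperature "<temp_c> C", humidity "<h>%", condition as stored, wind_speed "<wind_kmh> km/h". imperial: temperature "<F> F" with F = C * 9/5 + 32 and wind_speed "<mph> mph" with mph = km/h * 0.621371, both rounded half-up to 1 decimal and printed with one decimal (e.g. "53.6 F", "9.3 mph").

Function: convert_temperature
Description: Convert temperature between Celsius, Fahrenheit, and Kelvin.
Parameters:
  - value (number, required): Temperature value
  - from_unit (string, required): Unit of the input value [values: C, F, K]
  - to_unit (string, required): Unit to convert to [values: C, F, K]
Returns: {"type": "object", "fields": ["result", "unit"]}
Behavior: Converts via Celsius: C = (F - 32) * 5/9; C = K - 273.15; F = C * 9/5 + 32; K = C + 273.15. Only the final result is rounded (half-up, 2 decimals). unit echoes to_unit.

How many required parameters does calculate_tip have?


Parameters of calculate_tip: bill_amount (required), tip_percent (optional), split_ways (optional)
Required count:
1


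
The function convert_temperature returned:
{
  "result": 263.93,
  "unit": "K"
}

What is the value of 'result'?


263.93


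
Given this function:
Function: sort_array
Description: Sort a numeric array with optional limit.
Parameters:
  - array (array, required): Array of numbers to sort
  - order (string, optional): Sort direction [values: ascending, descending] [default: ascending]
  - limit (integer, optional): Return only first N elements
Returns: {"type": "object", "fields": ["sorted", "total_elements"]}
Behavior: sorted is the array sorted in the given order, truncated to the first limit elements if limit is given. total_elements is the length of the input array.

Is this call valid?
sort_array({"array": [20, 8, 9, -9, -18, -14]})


Checking all required parameters present and types match... All valid.
Valid


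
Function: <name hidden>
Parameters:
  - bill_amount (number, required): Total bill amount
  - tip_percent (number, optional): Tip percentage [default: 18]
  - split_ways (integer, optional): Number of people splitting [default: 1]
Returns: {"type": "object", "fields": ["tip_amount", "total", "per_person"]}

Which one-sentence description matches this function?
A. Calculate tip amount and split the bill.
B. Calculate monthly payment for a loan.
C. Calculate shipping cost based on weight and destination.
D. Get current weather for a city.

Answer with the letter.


Parameters bill_amount, tip_percent, split_ways and return ["tip_amount", "total", "per_person"] fit: Calculate tip amount and split the bill.
A


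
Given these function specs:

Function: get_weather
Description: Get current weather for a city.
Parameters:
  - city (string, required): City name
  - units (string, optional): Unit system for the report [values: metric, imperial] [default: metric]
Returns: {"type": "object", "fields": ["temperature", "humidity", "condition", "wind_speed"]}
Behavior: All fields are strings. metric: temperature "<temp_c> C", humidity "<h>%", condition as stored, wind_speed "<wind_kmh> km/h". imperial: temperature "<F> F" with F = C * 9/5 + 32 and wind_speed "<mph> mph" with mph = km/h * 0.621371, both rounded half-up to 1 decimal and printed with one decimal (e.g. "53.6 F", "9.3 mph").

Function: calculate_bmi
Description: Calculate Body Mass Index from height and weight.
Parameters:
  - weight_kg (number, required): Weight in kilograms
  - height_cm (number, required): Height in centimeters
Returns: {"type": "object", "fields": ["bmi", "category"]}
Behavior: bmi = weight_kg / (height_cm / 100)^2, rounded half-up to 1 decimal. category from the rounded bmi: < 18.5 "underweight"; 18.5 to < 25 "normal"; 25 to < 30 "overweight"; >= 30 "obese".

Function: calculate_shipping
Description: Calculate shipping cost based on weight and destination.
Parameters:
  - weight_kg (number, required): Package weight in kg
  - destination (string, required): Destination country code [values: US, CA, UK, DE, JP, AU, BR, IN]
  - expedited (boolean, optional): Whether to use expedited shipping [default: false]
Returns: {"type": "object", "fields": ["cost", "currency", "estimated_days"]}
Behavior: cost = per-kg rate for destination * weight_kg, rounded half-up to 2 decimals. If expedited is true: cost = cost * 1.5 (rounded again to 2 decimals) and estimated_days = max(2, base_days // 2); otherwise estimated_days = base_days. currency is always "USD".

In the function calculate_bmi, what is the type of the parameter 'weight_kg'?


The calculate_bmi spec declares:
  - weight_kg (number, required): Weight in kilograms
Type:
number


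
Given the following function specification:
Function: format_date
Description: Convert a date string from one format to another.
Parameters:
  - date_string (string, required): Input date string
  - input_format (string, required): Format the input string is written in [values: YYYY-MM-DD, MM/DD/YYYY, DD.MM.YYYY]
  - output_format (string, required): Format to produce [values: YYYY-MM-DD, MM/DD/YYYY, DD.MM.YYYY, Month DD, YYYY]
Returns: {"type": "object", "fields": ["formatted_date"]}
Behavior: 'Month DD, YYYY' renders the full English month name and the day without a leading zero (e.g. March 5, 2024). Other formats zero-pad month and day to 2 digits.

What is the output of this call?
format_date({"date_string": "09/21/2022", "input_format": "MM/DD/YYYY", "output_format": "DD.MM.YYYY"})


Parse '09/21/2022' as MM/DD/YYYY: year=2022, month=9, day=21
Render as DD.MM.YYYY: 21.09.2022
Output:
{"formatted_date": "21.09.2022"}


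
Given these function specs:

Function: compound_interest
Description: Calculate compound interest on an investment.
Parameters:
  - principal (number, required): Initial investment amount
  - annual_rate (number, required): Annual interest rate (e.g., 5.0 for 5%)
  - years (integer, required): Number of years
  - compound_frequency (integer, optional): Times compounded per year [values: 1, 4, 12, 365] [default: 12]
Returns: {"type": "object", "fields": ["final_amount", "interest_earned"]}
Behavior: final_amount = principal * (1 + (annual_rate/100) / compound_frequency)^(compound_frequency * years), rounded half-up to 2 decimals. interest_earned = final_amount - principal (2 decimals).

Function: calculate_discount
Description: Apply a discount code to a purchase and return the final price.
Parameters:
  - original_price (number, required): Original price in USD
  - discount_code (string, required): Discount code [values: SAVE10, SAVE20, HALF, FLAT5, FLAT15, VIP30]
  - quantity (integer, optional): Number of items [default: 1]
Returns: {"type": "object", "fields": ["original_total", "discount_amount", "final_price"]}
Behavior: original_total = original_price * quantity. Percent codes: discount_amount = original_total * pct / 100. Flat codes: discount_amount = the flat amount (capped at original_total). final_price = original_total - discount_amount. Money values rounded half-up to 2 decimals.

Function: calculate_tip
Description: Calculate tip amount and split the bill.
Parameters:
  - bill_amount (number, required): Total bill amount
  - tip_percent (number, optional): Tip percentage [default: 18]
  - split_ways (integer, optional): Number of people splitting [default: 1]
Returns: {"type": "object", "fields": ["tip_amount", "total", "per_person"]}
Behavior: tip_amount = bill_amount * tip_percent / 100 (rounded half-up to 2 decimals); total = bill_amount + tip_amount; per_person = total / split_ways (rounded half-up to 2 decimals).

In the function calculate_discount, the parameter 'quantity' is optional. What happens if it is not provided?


The calculate_discount spec declares:
  - quantity (integer, optional): Number of items [default: 1]
It defaults to 1


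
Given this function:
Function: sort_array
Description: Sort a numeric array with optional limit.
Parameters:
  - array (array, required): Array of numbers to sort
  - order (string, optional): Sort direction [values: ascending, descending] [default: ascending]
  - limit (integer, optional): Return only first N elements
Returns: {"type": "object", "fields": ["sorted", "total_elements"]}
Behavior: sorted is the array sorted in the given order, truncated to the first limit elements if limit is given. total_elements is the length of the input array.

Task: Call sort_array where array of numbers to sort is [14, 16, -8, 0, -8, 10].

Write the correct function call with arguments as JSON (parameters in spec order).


Mapping each described value to its parameter name:
  'Array of numbers to sort' -> array = [14, 16, -8, 0, -8, 10]
sort_array({"array": [14, 16, -8, 0, -8, 10]})


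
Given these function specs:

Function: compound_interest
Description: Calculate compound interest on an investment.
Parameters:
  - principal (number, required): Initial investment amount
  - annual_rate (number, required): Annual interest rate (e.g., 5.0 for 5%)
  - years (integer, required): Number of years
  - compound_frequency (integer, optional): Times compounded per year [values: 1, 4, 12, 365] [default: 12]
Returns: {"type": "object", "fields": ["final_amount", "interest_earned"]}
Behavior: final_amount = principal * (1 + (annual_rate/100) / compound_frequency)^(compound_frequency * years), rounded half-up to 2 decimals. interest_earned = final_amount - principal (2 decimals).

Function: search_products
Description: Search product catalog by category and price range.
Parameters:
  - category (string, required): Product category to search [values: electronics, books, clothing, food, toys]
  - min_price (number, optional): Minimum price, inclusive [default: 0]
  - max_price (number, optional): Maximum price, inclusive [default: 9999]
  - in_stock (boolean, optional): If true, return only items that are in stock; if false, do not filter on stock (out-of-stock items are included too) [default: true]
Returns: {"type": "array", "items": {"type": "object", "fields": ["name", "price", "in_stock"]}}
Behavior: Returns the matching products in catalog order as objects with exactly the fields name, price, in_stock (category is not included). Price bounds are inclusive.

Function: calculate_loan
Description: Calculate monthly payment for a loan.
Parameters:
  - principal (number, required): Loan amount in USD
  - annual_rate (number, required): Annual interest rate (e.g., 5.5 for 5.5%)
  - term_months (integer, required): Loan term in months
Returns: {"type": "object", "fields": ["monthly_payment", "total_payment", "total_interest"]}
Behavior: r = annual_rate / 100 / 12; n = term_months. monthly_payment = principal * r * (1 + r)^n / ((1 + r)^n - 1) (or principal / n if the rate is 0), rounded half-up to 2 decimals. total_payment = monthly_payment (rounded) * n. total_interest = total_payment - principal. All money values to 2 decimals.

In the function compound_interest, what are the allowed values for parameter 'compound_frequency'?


The compound_interest spec declares:
  - compound_frequency (integer, optional): Times compounded per year [values: 1, 4, 12, 365] [default: 12]
Allowed values:
1, 4, 12, 365


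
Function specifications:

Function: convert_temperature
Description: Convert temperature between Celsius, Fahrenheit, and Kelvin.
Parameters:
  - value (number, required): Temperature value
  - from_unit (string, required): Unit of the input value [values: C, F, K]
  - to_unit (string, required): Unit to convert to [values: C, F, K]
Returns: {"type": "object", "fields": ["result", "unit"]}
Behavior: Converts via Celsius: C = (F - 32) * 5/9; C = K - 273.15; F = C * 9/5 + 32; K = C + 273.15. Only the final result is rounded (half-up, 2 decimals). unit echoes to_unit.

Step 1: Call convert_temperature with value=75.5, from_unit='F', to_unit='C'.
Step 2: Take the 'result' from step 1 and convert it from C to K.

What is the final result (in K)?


Step 1: convert_temperature(value=75.5, from_unit=F, to_unit=C)
  To C: (75.5 - 32) * 5/9 = 24.166667
  Target is C: 24.166667
  Round to 2 decimals: 24.17
  -> result = 24.17 C
Step 2: convert_temperature(value=24.17, from_unit=C, to_unit=K)
  Input already in C: 24.17
  To K: 24.17 + 273.15 = 297.32
  Round to 2 decimals: 297.32
  -> result = 297.32 K
297.32 K


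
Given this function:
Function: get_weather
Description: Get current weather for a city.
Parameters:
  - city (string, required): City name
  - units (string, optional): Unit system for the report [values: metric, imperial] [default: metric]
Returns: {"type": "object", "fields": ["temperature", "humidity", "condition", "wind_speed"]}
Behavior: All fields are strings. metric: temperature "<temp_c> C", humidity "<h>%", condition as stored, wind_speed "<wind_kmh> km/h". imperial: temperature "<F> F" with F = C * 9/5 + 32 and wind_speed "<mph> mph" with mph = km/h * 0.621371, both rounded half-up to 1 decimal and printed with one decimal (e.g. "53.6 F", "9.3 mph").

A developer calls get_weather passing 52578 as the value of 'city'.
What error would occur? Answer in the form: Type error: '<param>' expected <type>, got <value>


Spec: 'city' is declared as string; 52578 is an integer.
Type error: 'city' expected string, got 52578


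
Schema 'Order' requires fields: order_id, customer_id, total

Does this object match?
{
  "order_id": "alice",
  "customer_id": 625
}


Checking required fields...
Missing: total
Invalid - missing required field 'total'


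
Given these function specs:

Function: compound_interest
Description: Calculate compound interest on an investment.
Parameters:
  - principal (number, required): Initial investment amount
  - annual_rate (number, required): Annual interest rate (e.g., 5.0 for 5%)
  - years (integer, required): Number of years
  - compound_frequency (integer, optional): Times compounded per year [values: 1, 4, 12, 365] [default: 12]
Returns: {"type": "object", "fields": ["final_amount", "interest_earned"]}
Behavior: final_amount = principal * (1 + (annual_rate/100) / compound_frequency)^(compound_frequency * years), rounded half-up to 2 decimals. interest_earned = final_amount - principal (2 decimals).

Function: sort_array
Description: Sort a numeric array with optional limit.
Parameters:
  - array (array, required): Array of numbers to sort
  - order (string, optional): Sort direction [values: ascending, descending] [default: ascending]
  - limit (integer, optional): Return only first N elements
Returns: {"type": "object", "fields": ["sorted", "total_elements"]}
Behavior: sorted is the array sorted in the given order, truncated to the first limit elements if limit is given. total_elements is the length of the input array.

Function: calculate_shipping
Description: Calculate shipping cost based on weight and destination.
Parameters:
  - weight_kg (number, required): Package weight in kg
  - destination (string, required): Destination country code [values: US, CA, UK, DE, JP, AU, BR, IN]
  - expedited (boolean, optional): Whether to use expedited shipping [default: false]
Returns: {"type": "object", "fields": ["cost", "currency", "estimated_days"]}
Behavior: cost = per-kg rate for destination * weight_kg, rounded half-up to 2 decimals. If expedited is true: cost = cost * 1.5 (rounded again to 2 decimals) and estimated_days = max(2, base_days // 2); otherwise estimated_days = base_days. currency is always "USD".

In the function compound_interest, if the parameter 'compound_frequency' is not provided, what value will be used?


The compound_interest spec declares:
  - compound_frequency (integer, optional): Times compounded per year [values: 1, 4, 12, 365] [default: 12]
Default:
12


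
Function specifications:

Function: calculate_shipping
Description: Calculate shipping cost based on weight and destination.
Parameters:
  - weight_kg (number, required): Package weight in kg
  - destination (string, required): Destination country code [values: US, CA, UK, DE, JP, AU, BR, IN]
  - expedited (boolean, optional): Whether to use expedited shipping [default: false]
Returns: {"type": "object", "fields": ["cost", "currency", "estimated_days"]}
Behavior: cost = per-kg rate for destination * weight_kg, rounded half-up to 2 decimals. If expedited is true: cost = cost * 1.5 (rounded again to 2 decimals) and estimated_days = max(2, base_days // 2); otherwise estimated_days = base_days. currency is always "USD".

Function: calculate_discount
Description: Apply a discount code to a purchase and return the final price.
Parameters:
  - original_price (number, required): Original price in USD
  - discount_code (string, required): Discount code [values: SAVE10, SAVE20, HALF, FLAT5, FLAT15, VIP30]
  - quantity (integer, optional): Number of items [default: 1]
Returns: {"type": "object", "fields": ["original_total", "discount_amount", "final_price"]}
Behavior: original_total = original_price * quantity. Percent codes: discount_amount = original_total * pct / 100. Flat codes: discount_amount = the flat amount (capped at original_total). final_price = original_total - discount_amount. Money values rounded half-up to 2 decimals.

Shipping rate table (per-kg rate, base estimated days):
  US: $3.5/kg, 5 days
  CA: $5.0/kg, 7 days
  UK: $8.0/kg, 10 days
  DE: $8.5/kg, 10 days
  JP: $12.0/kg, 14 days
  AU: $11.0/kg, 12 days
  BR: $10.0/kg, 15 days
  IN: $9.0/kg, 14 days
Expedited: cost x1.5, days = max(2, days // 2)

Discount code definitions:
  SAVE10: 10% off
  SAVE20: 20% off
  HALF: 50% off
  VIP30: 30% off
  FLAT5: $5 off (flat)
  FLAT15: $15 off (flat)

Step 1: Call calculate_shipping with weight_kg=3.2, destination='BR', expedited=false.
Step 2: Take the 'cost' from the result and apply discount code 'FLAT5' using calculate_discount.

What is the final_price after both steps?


Step 1: calculate_shipping(weight_kg=3.2, destination=BR, expedited=false)
  Rate for BR: $10.0/kg, base 15 days
  cost = 10.0 * 3.2 = 32 -> 32.00
  expedited not set/false: estimated_days = 15
  -> cost = 32.00 USD
Step 2: calculate_discount(original_price=32.0, discount_code=FLAT5, quantity=1)
  original_total = 32.0 * 1 = 32.00
  FLAT5 = $5 flat: discount_amount = min(5.00, 32.00) = 5.00
  final_price = 32.00 - 5.00 = 27.00
  -> final_price = 27.00
$27.00


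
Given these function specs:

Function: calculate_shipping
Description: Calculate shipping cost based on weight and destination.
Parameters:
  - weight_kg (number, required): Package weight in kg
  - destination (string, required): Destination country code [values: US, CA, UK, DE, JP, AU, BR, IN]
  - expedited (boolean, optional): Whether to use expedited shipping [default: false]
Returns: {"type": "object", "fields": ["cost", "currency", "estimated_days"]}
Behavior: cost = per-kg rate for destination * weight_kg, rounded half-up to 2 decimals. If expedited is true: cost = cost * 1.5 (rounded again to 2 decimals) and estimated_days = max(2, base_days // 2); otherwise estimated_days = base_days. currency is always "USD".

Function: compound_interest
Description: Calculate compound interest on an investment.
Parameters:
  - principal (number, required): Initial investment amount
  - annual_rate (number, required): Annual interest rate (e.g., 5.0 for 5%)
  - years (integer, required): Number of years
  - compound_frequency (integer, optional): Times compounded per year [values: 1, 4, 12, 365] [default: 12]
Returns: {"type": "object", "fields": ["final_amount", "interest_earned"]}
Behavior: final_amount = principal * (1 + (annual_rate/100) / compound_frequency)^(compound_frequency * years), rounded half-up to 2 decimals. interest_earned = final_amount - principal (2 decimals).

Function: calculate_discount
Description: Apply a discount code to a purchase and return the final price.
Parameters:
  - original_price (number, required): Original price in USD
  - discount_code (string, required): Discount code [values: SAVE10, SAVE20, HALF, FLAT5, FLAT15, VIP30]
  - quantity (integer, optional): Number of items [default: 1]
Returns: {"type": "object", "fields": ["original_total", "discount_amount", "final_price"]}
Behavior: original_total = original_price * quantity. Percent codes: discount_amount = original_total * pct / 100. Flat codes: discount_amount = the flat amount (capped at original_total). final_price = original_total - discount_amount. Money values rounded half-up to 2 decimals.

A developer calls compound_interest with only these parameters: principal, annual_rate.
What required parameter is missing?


Required parameters: principal, annual_rate, years
Provided: principal, annual_rate
Missing: years
years


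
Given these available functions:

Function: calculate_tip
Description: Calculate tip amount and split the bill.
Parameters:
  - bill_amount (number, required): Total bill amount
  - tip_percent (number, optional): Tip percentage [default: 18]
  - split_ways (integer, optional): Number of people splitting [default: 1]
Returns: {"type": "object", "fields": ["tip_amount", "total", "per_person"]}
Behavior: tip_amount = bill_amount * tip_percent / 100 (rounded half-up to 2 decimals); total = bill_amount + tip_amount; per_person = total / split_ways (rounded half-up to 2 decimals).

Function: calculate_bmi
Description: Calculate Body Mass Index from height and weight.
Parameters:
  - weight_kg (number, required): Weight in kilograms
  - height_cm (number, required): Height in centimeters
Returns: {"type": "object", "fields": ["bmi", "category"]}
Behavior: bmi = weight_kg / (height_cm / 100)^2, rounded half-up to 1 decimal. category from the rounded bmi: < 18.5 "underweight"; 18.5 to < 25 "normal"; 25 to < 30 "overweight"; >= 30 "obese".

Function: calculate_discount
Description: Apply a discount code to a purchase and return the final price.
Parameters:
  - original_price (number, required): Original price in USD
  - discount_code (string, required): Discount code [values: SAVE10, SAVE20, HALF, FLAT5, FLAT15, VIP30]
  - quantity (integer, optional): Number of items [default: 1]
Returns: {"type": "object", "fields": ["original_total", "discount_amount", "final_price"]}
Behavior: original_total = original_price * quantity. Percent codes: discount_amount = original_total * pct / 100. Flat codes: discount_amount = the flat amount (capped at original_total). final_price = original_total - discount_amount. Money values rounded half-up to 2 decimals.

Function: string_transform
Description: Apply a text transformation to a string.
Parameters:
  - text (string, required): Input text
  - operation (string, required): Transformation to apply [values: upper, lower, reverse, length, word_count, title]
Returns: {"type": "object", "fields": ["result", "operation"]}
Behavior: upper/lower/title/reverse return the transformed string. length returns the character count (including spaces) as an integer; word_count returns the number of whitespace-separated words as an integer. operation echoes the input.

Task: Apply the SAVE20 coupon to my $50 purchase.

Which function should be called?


The task needs a function whose description is: Apply a discount code to a purchase and return the final price.
calculate_discount


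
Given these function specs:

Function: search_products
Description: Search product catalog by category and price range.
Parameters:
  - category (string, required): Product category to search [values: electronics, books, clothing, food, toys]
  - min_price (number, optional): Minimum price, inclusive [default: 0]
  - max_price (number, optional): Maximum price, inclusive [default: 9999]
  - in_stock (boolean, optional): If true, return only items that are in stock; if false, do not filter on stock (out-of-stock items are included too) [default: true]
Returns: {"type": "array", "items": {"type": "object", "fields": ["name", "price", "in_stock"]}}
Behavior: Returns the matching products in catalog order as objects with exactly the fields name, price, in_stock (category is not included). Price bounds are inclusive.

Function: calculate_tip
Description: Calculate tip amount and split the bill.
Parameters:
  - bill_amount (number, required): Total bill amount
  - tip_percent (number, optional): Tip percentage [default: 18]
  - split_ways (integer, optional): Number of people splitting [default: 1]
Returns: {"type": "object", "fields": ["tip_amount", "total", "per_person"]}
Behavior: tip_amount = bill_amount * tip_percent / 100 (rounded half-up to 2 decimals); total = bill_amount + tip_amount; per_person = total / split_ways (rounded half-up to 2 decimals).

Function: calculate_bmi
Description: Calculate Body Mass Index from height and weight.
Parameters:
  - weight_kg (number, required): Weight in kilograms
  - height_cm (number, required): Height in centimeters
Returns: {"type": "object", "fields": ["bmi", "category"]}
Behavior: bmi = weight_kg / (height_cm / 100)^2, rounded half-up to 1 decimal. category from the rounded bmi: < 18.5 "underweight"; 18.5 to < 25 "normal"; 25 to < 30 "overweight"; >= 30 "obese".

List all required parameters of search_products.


Parameters of search_products and their required/optional flag:
  category: required
  min_price: optional
  max_price: optional
  in_stock: optional
category
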